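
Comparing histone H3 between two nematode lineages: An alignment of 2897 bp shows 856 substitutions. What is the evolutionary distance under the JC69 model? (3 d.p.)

0.376

p = 856/2897 ≈ 0.295478.
d = −(3/4) ln(1 − 4p/3) = −0.75 ln(1 − 0.393971) = −0.75 ln(0.606029)
  = −0.75 × (-0.500827) = 0.375620 substitutions/site.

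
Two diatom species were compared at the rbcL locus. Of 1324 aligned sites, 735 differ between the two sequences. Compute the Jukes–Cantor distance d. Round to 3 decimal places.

p = 735/1324 ≈ 0.555136.
d = −(3/4) ln(1 − 4p/3) = −0.75 ln(1 − 0.740181) = −0.75 ln(0.259819)
  = −0.75 × (-1.347770) = 1.010828 substitutions/site.

1.011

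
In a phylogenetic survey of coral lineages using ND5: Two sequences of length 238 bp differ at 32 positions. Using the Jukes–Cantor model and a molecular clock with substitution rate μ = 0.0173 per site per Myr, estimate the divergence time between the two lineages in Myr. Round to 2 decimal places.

p = 32/238 ≈ 0.134454.
d = −(3/4) ln(1 − 4p/3) = −0.75 ln(1 − 0.179272) = −0.75 ln(0.820728)
  = −0.75 × (-0.197564) = 0.148173 substitutions/site.
Under a molecular clock d = 2μt, so t = d/(2μ) = 0.148173 / (2 × 0.0173) = 4.28 Myr.

4.28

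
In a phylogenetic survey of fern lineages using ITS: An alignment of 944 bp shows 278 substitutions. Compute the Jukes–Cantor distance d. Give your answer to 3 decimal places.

0.374

p = 278/944 ≈ 0.294492.
d = −(3/4) ln(1 − 4p/3) = −0.75 ln(1 − 0.392656) = −0.75 ln(0.607344)
  = −0.75 × (-0.498660) = 0.373995 substitutions/site.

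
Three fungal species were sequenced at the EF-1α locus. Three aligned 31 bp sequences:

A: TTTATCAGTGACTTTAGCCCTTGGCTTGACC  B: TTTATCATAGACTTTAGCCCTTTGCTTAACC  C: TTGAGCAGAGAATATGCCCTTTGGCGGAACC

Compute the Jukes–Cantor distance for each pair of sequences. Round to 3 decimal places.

d(A,B) = 0.142, d(A,C) = 0.481, d(B,C) = 0.481

A–B: 4/31 sites differ → p ≈ 0.129032, d = −0.75 ln(1 − 0.172043) = 0.141596 ≈ 0.142.
A–C: 11/31 sites differ → p ≈ 0.354839, d = −0.75 ln(1 − 0.473119) = 0.480585 ≈ 0.481.
B–C: 11/31 sites differ → p ≈ 0.354839, d = −0.75 ln(1 − 0.473119) = 0.480585 ≈ 0.481.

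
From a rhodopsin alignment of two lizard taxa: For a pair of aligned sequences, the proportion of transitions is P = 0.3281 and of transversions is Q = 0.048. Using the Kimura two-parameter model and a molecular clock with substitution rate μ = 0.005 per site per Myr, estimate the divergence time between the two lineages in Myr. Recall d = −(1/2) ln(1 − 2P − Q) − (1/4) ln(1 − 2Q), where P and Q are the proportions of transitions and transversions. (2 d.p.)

Under the Kimura two-parameter model, d = −½ ln(1 − 2P − Q) − ¼ ln(1 − 2Q).
1 − 2P − Q = 0.2958, giving −½ ln(0.2958) = 0.609036.
1 − 2Q = 0.904, giving −¼ ln(0.904) = 0.025231.
d = 0.609036 + 0.025231 = 0.634267.
Under a molecular clock d = 2μt, so t = d/(2μ) = 0.634267 / (2 × 0.005) = 63.43 Myr.

63.43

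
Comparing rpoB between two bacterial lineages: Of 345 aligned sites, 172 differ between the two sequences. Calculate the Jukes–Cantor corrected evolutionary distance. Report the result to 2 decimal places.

0.82

p = 172/345 ≈ 0.498551.
d = −(3/4) ln(1 − 4p/3) = −0.75 ln(1 − 0.664735) = −0.75 ln(0.335265)
  = −0.75 × (-1.092834) = 0.819626 substitutions/site.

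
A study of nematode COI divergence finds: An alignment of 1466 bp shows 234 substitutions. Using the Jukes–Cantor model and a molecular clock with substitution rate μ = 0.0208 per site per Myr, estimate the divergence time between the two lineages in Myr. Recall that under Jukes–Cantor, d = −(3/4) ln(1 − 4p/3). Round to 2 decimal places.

p = 234/1466 ≈ 0.159618.
d = −(3/4) ln(1 − 4p/3) = −0.75 ln(1 − 0.212824) = −0.75 ln(0.787176)
  = −0.75 × (-0.239303) = 0.179477 substitutions/site.
Under a molecular clock d = 2μt, so t = d/(2μ) = 0.179477 / (2 × 0.0208) = 4.31 Myr.

4.31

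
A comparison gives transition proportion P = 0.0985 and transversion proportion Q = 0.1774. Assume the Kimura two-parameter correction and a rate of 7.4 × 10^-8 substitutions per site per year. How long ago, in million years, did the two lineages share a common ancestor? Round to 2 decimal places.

Under the Kimura two-parameter model, d = −½ ln(1 − 2P − Q) − ¼ ln(1 − 2Q).
1 − 2P − Q = 0.6256, giving −½ ln(0.6256) = 0.234522.
1 − 2Q = 0.6452, giving −¼ ln(0.6452) = 0.109549.
d = 0.234522 + 0.109549 = 0.344071.
Under a molecular clock d = 2μt, so t = d/(2μ) = 0.344071 / (2 × 7.4 × 10^-8) = 2.32 million years.

2.32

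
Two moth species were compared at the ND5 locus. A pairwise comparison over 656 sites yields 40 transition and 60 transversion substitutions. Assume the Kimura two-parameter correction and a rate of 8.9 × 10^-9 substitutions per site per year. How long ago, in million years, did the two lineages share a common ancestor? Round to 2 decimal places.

9.58

P = 40/656 ≈ 0.060976 and Q = 60/656 ≈ 0.091463.
Under the Kimura two-parameter model, d = −½ ln(1 − 2P − Q) − ¼ ln(1 − 2Q).
1 − 2P − Q = 0.786585, giving −½ ln(0.786585) = 0.120027.
1 − 2Q = 0.817074, giving −¼ ln(0.817074) = 0.050506.
d = 0.120027 + 0.050506 = 0.170533.
Under a molecular clock d = 2μt, so t = d/(2μ) = 0.170533 / (2 × 8.9 × 10^-9) = 9.58 million years.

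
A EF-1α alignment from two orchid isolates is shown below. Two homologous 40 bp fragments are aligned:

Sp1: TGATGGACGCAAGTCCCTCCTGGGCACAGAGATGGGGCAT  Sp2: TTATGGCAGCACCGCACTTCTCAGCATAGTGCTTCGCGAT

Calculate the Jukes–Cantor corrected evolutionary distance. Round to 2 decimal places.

0.63

The sequences differ at 17 of 40 sites, so p = 17/40 = 0.425.
d = −(3/4) ln(1 − 4p/3) = −0.75 ln(1 − 0.566667) = −0.75 ln(0.433333)
  = −0.75 × (-0.836249) = 0.627187 substitutions/site.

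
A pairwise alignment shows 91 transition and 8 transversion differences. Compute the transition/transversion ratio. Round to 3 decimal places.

11.375

R = 91/8 = 11.375.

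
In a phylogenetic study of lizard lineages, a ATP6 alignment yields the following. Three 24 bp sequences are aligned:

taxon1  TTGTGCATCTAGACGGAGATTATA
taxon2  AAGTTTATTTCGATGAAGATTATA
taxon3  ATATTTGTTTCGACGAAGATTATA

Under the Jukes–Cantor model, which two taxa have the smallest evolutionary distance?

taxon2 and taxon3

taxon1–taxon2: 8/24 differ, p = 0.333, d = 0.441.
taxon1–taxon3: 8/24 differ, p = 0.333, d = 0.441.
taxon2–taxon3: 4/24 differ, p = 0.167, d = 0.188.
The smallest distance is between taxon2 and taxon3.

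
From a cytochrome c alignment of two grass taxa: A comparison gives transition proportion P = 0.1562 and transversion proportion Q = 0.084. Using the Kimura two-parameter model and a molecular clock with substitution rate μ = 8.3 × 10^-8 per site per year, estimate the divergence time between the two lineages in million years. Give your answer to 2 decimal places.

1.80

Under the Kimura two-parameter model, d = −½ ln(1 − 2P − Q) − ¼ ln(1 − 2Q).
1 − 2P − Q = 0.6036, giving −½ ln(0.6036) = 0.252422.
1 − 2Q = 0.832, giving −¼ ln(0.832) = 0.045981.
d = 0.252422 + 0.045981 = 0.298403.
Under a molecular clock d = 2μt, so t = d/(2μ) = 0.298403 / (2 × 8.3 × 10^-8) = 1.80 million years.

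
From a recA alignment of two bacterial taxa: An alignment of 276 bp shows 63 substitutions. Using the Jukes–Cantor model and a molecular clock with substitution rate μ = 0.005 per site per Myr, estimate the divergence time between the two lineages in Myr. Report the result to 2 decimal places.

p = 63/276 ≈ 0.228261.
d = −(3/4) ln(1 − 4p/3) = −0.75 ln(1 − 0.304348) = −0.75 ln(0.695652)
  = −0.75 × (-0.362906) = 0.272180 substitutions/site.
Under a molecular clock d = 2μt, so t = d/(2μ) = 0.272180 / (2 × 0.005) = 27.22 Myr.

27.22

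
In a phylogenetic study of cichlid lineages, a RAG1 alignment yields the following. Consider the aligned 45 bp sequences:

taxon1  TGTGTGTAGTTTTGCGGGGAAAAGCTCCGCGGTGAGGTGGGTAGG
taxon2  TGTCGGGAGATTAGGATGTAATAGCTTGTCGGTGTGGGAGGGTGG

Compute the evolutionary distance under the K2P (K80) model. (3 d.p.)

Of 45 sites, 3 differences are transitions and 15 are transversions, so P = 3/45 ≈ 0.066667 and Q = 15/45 ≈ 0.333333.
Under the Kimura two-parameter model, d = −½ ln(1 − 2P − Q) − ¼ ln(1 − 2Q).
1 − 2P − Q = 0.533333, giving −½ ln(0.533333) = 0.314305.
1 − 2Q = 0.333334, giving −¼ ln(0.333334) = 0.274653.
d = 0.314305 + 0.274653 = 0.588958.

0.589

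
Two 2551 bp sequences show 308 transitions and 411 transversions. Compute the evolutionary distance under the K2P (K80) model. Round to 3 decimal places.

P = 308/2551 ≈ 0.120737 and Q = 411/2551 ≈ 0.161113.
Under the Kimura two-parameter model, d = −½ ln(1 − 2P − Q) − ¼ ln(1 − 2Q).
1 − 2P − Q = 0.597413, giving −½ ln(0.597413) = 0.257573.
1 − 2Q = 0.677774, giving −¼ ln(0.677774) = 0.097235.
d = 0.257573 + 0.097235 = 0.354808.

0.355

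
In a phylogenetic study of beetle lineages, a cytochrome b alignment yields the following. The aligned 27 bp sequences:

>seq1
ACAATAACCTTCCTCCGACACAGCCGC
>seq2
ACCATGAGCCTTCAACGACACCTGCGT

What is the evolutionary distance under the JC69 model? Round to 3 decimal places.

The sequences differ at 11 of 27 sites, so p = 11/27 ≈ 0.407407.
d = −(3/4) ln(1 − 4p/3) = −0.75 ln(1 − 0.543209) = −0.75 ln(0.456791)
  = −0.75 × (-0.783529) = 0.587647 substitutions/site.

0.588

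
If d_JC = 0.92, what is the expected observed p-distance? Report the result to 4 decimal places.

p = (3/4)(1 − e^(−4d/3)) = 0.75 × (1 − e^(-1.226667)) = 0.75 × (1 − 0.293268) = 0.530049.

0.5300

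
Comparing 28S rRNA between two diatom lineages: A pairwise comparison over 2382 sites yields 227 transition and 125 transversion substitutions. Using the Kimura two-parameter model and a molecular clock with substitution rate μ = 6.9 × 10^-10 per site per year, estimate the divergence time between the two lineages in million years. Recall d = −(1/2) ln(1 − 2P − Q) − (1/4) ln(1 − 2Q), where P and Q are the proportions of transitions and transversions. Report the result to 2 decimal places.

120.99

P = 227/2382 ≈ 0.095298 and Q = 125/2382 ≈ 0.052477.
Under the Kimura two-parameter model, d = −½ ln(1 − 2P − Q) − ¼ ln(1 − 2Q).
1 − 2P − Q = 0.756927, giving −½ ln(0.756927) = 0.139244.
1 − 2Q = 0.895046, giving −¼ ln(0.895046) = 0.027720.
d = 0.139244 + 0.027720 = 0.166964.
Under a molecular clock d = 2μt, so t = d/(2μ) = 0.166964 / (2 × 6.9 × 10^-10) = 120.99 million years.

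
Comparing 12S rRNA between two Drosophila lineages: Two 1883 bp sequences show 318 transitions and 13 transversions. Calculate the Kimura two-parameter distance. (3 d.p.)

0.215

P = 318/1883 ≈ 0.168879 and Q = 13/1883 ≈ 0.006904.
Under the Kimura two-parameter model, d = −½ ln(1 − 2P − Q) − ¼ ln(1 − 2Q).
1 − 2P − Q = 0.655338, giving −½ ln(0.655338) = 0.211302.
1 − 2Q = 0.986192, giving −¼ ln(0.986192) = 0.003476.
d = 0.211302 + 0.003476 = 0.214778.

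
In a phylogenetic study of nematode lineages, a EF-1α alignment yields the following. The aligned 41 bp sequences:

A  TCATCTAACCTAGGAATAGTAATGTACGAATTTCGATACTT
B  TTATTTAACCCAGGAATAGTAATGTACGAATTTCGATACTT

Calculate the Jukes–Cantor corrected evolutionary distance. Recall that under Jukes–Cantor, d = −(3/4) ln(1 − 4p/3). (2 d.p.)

The sequences differ at 3 of 41 sites (2, 5, 11), so p = 3/41 ≈ 0.073171.
d = −(3/4) ln(1 − 4p/3) = −0.75 ln(1 − 0.097561) = −0.75 ln(0.902439)
  = −0.75 × (-0.102654) = 0.076991 substitutions/site.

0.08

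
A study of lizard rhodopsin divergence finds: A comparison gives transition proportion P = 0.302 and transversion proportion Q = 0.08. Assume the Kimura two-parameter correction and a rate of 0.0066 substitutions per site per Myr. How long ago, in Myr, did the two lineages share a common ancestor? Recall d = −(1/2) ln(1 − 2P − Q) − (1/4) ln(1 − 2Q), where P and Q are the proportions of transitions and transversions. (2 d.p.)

46.94

Under the Kimura two-parameter model, d = −½ ln(1 − 2P − Q) − ¼ ln(1 − 2Q).
1 − 2P − Q = 0.316, giving −½ ln(0.316) = 0.576007.
1 − 2Q = 0.84, giving −¼ ln(0.84) = 0.043588.
d = 0.576007 + 0.043588 = 0.619595.
Under a molecular clock d = 2μt, so t = d/(2μ) = 0.619595 / (2 × 0.0066) = 46.94 Myr.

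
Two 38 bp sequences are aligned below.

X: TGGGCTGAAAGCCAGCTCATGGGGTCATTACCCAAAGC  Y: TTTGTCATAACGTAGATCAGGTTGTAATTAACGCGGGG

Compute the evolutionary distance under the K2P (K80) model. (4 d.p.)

0.9101

Of 38 sites, 6 differences are transitions and 14 are transversions, so P = 6/38 ≈ 0.157895 and Q = 14/38 ≈ 0.368421.
Under the Kimura two-parameter model, d = −½ ln(1 − 2P − Q) − ¼ ln(1 − 2Q).
1 − 2P − Q = 0.315789, giving −½ ln(0.315789) = 0.576341.
1 − 2Q = 0.263158, giving −¼ ln(0.263158) = 0.333750.
d = 0.576341 + 0.333750 = 0.910091.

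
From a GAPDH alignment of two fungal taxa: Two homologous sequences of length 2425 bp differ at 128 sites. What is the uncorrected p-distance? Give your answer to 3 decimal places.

p = 128/2425 = 0.052783… ≈ 0.053 (to 3 d.p.).

0.053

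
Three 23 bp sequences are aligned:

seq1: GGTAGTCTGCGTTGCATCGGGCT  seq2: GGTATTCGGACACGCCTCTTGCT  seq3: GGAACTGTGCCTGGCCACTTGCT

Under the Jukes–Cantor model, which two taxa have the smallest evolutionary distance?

seq2 and seq3

seq1–seq2: 9/23 differ, p = 0.391, d = 0.553.
seq1–seq3: 9/23 differ, p = 0.391, d = 0.553.
seq2–seq3: 8/23 differ, p = 0.348, d = 0.467.
The smallest distance is between seq2 and seq3.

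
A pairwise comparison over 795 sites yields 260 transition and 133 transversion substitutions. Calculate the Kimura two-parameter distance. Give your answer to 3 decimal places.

0.963

P = 260/795 ≈ 0.327044 and Q = 133/795 ≈ 0.167296.
Under the Kimura two-parameter model, d = −½ ln(1 − 2P − Q) − ¼ ln(1 − 2Q).
1 − 2P − Q = 0.178616, giving −½ ln(0.178616) = 0.861259.
1 − 2Q = 0.665408, giving −¼ ln(0.665408) = 0.101839.
d = 0.861259 + 0.101839 = 0.963098.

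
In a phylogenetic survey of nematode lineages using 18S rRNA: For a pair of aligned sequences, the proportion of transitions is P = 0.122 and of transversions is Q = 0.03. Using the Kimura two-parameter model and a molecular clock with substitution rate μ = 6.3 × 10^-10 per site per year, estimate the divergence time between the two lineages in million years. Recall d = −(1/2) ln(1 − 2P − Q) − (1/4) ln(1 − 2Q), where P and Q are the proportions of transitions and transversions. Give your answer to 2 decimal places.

Under the Kimura two-parameter model, d = −½ ln(1 − 2P − Q) − ¼ ln(1 − 2Q).
1 − 2P − Q = 0.726, giving −½ ln(0.726) = 0.160103.
1 − 2Q = 0.94, giving −¼ ln(0.94) = 0.015469.
d = 0.160103 + 0.015469 = 0.175572.
Under a molecular clock d = 2μt, so t = d/(2μ) = 0.175572 / (2 × 6.3 × 10^-10) = 139.34 million years.

139.34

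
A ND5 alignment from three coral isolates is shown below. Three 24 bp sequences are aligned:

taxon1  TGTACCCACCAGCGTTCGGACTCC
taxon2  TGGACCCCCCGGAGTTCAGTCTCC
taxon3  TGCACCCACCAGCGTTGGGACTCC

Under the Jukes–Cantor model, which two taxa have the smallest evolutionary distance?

taxon1 and taxon3

taxon1–taxon2: 6/24 differ, p = 0.250, d = 0.304.
taxon1–taxon3: 2/24 differ, p = 0.083, d = 0.088.
taxon2–taxon3: 7/24 differ, p = 0.292, d = 0.369.
The smallest distance is between taxon1 and taxon3.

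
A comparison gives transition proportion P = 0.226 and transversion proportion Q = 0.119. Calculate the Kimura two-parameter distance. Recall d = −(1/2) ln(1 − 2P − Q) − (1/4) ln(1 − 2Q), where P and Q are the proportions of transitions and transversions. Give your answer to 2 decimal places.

Under the Kimura two-parameter model, d = −½ ln(1 − 2P − Q) − ¼ ln(1 − 2Q).
1 − 2P − Q = 0.429, giving −½ ln(0.429) = 0.423149.
1 − 2Q = 0.762, giving −¼ ln(0.762) = 0.067952.
d = 0.423149 + 0.067952 = 0.491101.

0.49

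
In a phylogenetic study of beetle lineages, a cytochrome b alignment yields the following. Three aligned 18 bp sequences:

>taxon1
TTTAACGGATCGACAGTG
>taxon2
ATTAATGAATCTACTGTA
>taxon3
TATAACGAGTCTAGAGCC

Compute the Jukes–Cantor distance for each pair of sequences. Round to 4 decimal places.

taxon1–taxon2: 6/18 sites differ → p ≈ 0.333333, d = −0.75 ln(1 − 0.444444) = 0.440839 ≈ 0.4408.
taxon1–taxon3: 7/18 sites differ → p ≈ 0.388889, d = −0.75 ln(1 − 0.518519) = 0.548166 ≈ 0.5482.
taxon2–taxon3: 8/18 sites differ → p ≈ 0.444444, d = −0.75 ln(1 − 0.592592) = 0.673455 ≈ 0.6735.

d(taxon1,taxon2) = 0.4408, d(taxon1,taxon3) = 0.5482, d(taxon2,taxon3) = 0.6735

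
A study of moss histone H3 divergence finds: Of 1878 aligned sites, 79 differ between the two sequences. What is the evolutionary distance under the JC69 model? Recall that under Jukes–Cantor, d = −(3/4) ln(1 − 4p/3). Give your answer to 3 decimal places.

0.043

p = 79/1878 ≈ 0.042066.
d = −(3/4) ln(1 − 4p/3) = −0.75 ln(1 − 0.056088) = −0.75 ln(0.943912)
  = −0.75 × (-0.057722) = 0.043292 substitutions/site.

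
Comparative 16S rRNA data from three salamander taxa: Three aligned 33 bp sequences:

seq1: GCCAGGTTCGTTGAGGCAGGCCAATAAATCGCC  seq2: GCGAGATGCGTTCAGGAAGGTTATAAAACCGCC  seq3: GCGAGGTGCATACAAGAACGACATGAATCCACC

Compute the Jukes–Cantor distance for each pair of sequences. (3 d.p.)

seq1–seq2: 10/33 sites differ → p ≈ 0.30303, d = −0.75 ln(1 − 0.40404) = 0.388186 ≈ 0.388.
seq1–seq3: 14/33 sites differ → p ≈ 0.424242, d = −0.75 ln(1 − 0.565656) = 0.625439 ≈ 0.625.
seq2–seq3: 10/33 sites differ → p ≈ 0.30303, d = −0.75 ln(1 − 0.40404) = 0.388186 ≈ 0.388.

d(seq1,seq2) = 0.388, d(seq1,seq3) = 0.625, d(seq2,seq3) = 0.388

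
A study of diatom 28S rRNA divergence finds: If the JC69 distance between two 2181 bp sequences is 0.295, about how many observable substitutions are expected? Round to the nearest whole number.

532

Invert JC69: p = (3/4)(1 − e^(−4d/3)) = 0.75 × (1 − e^(-0.393333)) = 0.75 × (1 − 0.674804) = 0.243897.
Expected differing sites = pL ≈ 0.243897 × 2181 = 531.939357 ≈ 532.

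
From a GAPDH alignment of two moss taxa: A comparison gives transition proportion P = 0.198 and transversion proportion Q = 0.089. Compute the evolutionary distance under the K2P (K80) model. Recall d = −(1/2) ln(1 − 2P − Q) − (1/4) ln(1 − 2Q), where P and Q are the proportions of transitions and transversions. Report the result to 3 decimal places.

0.381

Under the Kimura two-parameter model, d = −½ ln(1 − 2P − Q) − ¼ ln(1 − 2Q).
1 − 2P − Q = 0.515, giving −½ ln(0.515) = 0.331794.
1 − 2Q = 0.822, giving −¼ ln(0.822) = 0.049004.
d = 0.331794 + 0.049004 = 0.380798.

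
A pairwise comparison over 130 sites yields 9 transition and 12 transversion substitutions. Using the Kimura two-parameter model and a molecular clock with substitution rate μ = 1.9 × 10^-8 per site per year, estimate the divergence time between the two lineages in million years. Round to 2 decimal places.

P = 9/130 ≈ 0.069231 and Q = 12/130 ≈ 0.092308.
Under the Kimura two-parameter model, d = −½ ln(1 − 2P − Q) − ¼ ln(1 − 2Q).
1 − 2P − Q = 0.76923, giving −½ ln(0.76923) = 0.131183.
1 − 2Q = 0.815384, giving −¼ ln(0.815384) = 0.051024.
d = 0.131183 + 0.051024 = 0.182207.
Under a molecular clock d = 2μt, so t = d/(2μ) = 0.182207 / (2 × 1.9 × 10^-8) = 4.79 million years.

4.79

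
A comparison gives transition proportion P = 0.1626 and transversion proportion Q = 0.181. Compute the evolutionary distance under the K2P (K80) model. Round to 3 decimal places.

Under the Kimura two-parameter model, d = −½ ln(1 − 2P − Q) − ¼ ln(1 − 2Q).
1 − 2P − Q = 0.4938, giving −½ ln(0.4938) = 0.352812.
1 − 2Q = 0.638, giving −¼ ln(0.638) = 0.112354.
d = 0.352812 + 0.112354 = 0.465166.

0.465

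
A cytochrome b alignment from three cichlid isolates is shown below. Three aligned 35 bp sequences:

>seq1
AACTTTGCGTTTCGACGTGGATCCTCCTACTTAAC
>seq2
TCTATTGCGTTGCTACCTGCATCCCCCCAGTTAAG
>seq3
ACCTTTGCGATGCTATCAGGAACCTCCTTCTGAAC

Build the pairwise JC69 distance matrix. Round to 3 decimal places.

seq1–seq2: 12/35 sites differ → p ≈ 0.342857, d = −0.75 ln(1 − 0.457143) = 0.458182 ≈ 0.458.
seq1–seq3: 10/35 sites differ → p ≈ 0.285714, d = −0.75 ln(1 − 0.380952) = 0.359679 ≈ 0.360.
seq2–seq3: 14/35 sites differ → p = 0.4, d = −0.75 ln(1 − 0.533333) = 0.571605 ≈ 0.572.

d(seq1,seq2) = 0.458, d(seq1,seq3) = 0.360, d(seq2,seq3) = 0.572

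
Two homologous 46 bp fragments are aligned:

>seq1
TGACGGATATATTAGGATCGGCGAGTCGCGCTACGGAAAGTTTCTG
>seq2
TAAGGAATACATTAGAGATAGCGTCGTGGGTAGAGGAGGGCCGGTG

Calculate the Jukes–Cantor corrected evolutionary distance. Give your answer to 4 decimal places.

0.8922

The sequences differ at 24 of 46 sites, so p = 24/46 ≈ 0.521739.
d = −(3/4) ln(1 − 4p/3) = −0.75 ln(1 − 0.695652) = −0.75 ln(0.304348)
  = −0.75 × (-1.189583) = 0.892187 substitutions/site.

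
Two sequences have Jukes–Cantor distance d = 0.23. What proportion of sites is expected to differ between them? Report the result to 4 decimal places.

p = (3/4)(1 − e^(−4d/3)) = 0.75 × (1 − e^(-0.306667)) = 0.75 × (1 − 0.735896) = 0.198078.

0.1981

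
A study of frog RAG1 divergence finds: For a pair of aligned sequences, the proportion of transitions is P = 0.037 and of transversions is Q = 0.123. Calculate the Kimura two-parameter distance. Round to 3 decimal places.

Under the Kimura two-parameter model, d = −½ ln(1 − 2P − Q) − ¼ ln(1 − 2Q).
1 − 2P − Q = 0.803, giving −½ ln(0.803) = 0.109700.
1 − 2Q = 0.754, giving −¼ ln(0.754) = 0.070591.
d = 0.109700 + 0.070591 = 0.180291.

0.180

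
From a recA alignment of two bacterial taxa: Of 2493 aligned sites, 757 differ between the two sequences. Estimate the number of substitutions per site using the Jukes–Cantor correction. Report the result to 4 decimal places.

p = 757/2493 ≈ 0.30365.
d = −(3/4) ln(1 − 4p/3) = −0.75 ln(1 − 0.404867) = −0.75 ln(0.595133)
  = −0.75 × (-0.518970) = 0.389228 substitutions/site.

0.3892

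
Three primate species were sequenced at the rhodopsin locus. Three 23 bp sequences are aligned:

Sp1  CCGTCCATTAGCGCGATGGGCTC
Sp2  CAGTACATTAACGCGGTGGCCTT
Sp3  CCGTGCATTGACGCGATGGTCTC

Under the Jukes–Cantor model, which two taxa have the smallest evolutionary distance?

Sp1 and Sp3

Sp1–Sp2: 6/23 differ, p = 0.261, d = 0.321.
Sp1–Sp3: 4/23 differ, p = 0.174, d = 0.198.
Sp2–Sp3: 6/23 differ, p = 0.261, d = 0.321.
The smallest distance is between Sp1 and Sp3.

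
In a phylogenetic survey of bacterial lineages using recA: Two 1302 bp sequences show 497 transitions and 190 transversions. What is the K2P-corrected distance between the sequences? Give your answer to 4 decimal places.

1.2868

P = 497/1302 ≈ 0.38172 and Q = 190/1302 ≈ 0.145929.
Under the Kimura two-parameter model, d = −½ ln(1 − 2P − Q) − ¼ ln(1 − 2Q).
1 − 2P − Q = 0.090631, giving −½ ln(0.090631) = 1.200479.
1 − 2Q = 0.708142, giving −¼ ln(0.708142) = 0.086278.
d = 1.200479 + 0.086278 = 1.286757.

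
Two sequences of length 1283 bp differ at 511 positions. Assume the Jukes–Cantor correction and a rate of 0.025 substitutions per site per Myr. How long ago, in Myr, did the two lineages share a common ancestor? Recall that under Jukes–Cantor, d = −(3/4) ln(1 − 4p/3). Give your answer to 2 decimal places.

11.36

p = 511/1283 ≈ 0.398285.
d = −(3/4) ln(1 − 4p/3) = −0.75 ln(1 − 0.531047) = −0.75 ln(0.468953)
  = −0.75 × (-0.757253) = 0.567940 substitutions/site.
Under a molecular clock d = 2μt, so t = d/(2μ) = 0.567940 / (2 × 0.025) = 11.36 Myr.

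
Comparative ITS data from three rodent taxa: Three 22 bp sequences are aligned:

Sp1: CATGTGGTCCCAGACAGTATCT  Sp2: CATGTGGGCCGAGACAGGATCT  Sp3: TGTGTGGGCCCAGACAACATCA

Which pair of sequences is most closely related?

Sp1 and Sp2

Sp1–Sp2: 3/22 differ, p = 0.136, d = 0.151.
Sp1–Sp3: 6/22 differ, p = 0.273, d = 0.339.
Sp2–Sp3: 6/22 differ, p = 0.273, d = 0.339.
The smallest distance is between Sp1 and Sp2.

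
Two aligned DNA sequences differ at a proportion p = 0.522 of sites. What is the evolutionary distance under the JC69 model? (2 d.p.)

d = −(3/4) ln(1 − 4p/3) = −0.75 ln(1 − 0.696) = −0.75 ln(0.304)
  = −0.75 × (-1.190728) = 0.893046 substitutions/site.

0.89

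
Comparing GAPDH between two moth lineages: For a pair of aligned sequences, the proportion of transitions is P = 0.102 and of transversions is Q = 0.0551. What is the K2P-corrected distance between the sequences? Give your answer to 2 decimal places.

0.18

Under the Kimura two-parameter model, d = −½ ln(1 − 2P − Q) − ¼ ln(1 − 2Q).
1 − 2P − Q = 0.7409, giving −½ ln(0.7409) = 0.149945.
1 − 2Q = 0.8898, giving −¼ ln(0.8898) = 0.029190.
d = 0.149945 + 0.029190 = 0.179135.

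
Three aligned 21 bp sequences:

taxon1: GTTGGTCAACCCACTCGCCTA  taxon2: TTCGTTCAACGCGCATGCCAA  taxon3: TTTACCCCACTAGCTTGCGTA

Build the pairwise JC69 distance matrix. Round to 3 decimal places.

taxon1–taxon2: 8/21 sites differ → p ≈ 0.380952, d = −0.75 ln(1 − 0.507936) = 0.531860 ≈ 0.532.
taxon1–taxon3: 10/21 sites differ → p ≈ 0.47619, d = −0.75 ln(1 − 0.63492) = 0.755729 ≈ 0.756.
taxon2–taxon3: 10/21 sites differ → p ≈ 0.47619, d = −0.75 ln(1 − 0.63492) = 0.755729 ≈ 0.756.

d(taxon1,taxon2) = 0.532, d(taxon1,taxon3) = 0.756, d(taxon2,taxon3) = 0.756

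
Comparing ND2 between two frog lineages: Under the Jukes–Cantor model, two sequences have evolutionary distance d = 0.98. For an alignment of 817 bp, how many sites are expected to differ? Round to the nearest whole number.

447

Invert JC69: p = (3/4)(1 − e^(−4d/3)) = 0.75 × (1 − e^(-1.306667)) = 0.75 × (1 − 0.270721) = 0.546959.
Expected differing sites = pL ≈ 0.546959 × 817 = 446.865503 ≈ 447.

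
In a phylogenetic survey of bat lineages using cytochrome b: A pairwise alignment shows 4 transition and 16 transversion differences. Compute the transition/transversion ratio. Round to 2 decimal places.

R = 4/16 = 0.25.

0.25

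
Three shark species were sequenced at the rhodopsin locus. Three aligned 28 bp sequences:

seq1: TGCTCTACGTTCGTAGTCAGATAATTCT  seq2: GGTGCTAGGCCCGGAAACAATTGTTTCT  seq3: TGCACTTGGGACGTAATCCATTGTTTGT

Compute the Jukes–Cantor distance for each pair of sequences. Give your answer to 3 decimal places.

seq1–seq2: 13/28 sites differ → p ≈ 0.464286, d = −0.75 ln(1 − 0.619048) = 0.723811 ≈ 0.724.
seq1–seq3: 12/28 sites differ → p ≈ 0.428571, d = −0.75 ln(1 − 0.571428) = 0.635472 ≈ 0.635.
seq2–seq3: 10/28 sites differ → p ≈ 0.357143, d = −0.75 ln(1 − 0.476191) = 0.484971 ≈ 0.485.

d(seq1,seq2) = 0.724, d(seq1,seq3) = 0.635, d(seq2,seq3) = 0.485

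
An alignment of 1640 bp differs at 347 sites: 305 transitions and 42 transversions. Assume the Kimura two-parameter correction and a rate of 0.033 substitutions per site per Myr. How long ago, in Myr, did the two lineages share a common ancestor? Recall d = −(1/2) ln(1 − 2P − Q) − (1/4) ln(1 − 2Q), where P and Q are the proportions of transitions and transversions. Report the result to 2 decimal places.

P = 305/1640 ≈ 0.185976 and Q = 42/1640 ≈ 0.02561.
Under the Kimura two-parameter model, d = −½ ln(1 − 2P − Q) − ¼ ln(1 − 2Q).
1 − 2P − Q = 0.602438, giving −½ ln(0.602438) = 0.253385.
1 − 2Q = 0.94878, giving −¼ ln(0.94878) = 0.013145.
d = 0.253385 + 0.013145 = 0.266530.
Under a molecular clock d = 2μt, so t = d/(2μ) = 0.266530 / (2 × 0.033) = 4.04 Myr.

4.04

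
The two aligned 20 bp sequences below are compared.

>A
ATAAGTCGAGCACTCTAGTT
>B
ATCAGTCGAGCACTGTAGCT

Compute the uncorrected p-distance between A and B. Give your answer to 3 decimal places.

The sequences differ at 3 of 20 positions (sites 3, 15, 19).
p = 3/20 = 0.150.

0.150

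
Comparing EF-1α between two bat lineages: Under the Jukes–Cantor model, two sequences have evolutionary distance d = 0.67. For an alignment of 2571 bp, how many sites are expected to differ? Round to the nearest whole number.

1139

Invert JC69: p = (3/4)(1 − e^(−4d/3)) = 0.75 × (1 − e^(-0.893333)) = 0.75 × (1 − 0.409289) = 0.443033.
Expected differing sites = pL ≈ 0.443033 × 2571 = 1139.037843 ≈ 1139.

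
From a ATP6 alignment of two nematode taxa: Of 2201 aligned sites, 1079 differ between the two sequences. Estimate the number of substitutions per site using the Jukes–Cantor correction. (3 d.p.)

p = 1079/2201 ≈ 0.490232.
d = −(3/4) ln(1 − 4p/3) = −0.75 ln(1 − 0.653643) = −0.75 ln(0.346357)
  = −0.75 × (-1.060285) = 0.795214 substitutions/site.

0.795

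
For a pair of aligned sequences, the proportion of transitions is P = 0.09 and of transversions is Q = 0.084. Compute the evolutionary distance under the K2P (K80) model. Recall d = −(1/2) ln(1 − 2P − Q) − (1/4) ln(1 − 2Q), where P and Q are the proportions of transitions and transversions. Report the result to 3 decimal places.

0.199

Under the Kimura two-parameter model, d = −½ ln(1 − 2P − Q) − ¼ ln(1 − 2Q).
1 − 2P − Q = 0.736, giving −½ ln(0.736) = 0.153263.
1 − 2Q = 0.832, giving −¼ ln(0.832) = 0.045981.
d = 0.153263 + 0.045981 = 0.199244.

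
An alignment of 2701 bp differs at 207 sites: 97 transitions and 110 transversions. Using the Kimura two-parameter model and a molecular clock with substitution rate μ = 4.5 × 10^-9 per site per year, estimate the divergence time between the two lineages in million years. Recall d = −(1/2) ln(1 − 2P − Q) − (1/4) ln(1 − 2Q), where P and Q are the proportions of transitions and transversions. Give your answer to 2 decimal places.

8.99

P = 97/2701 ≈ 0.035913 and Q = 110/2701 ≈ 0.040726.
Under the Kimura two-parameter model, d = −½ ln(1 − 2P − Q) − ¼ ln(1 − 2Q).
1 − 2P − Q = 0.887448, giving −½ ln(0.887448) = 0.059703.
1 − 2Q = 0.918548, giving −¼ ln(0.918548) = 0.021240.
d = 0.059703 + 0.021240 = 0.080943.
Under a molecular clock d = 2μt, so t = d/(2μ) = 0.080943 / (2 × 4.5 × 10^-9) = 8.99 million years.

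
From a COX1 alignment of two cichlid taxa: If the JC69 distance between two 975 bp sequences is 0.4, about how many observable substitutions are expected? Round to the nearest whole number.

Invert JC69: p = (3/4)(1 − e^(−4d/3)) = 0.75 × (1 − e^(-0.533333)) = 0.75 × (1 − 0.586646) = 0.310016.
Expected differing sites = pL ≈ 0.310016 × 975 = 302.2656 ≈ 302.

302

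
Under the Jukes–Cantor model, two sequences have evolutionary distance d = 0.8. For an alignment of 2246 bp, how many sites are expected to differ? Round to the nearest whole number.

1105

Invert JC69: p = (3/4)(1 − e^(−4d/3)) = 0.75 × (1 − e^(-1.066667)) = 0.75 × (1 − 0.344154) = 0.491885.
Expected differing sites = pL ≈ 0.491885 × 2246 = 1104.77371 ≈ 1105.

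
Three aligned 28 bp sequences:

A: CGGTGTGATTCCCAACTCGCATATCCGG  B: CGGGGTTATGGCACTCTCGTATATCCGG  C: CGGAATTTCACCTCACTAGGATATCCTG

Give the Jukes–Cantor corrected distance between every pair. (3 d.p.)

A–B: 8/28 sites differ → p ≈ 0.285714, d = −0.75 ln(1 − 0.380952) = 0.359679 ≈ 0.360.
A–C: 11/28 sites differ → p ≈ 0.392857, d = −0.75 ln(1 − 0.523809) = 0.556452 ≈ 0.556.
B–C: 11/28 sites differ → p ≈ 0.392857, d = −0.75 ln(1 − 0.523809) = 0.556452 ≈ 0.556.

d(A,B) = 0.360, d(A,C) = 0.556, d(B,C) = 0.556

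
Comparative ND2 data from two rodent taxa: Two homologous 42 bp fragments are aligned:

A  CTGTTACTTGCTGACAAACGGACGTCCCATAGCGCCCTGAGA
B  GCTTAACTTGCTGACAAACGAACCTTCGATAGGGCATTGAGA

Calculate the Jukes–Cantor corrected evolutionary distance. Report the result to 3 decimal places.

0.322

The sequences differ at 11 of 42 sites, so p = 11/42 ≈ 0.261905.
d = −(3/4) ln(1 − 4p/3) = −0.75 ln(1 − 0.349207) = −0.75 ln(0.650793)
  = −0.75 × (-0.429564) = 0.322173 substitutions/site.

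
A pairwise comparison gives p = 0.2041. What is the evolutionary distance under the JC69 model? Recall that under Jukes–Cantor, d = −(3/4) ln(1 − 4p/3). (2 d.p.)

0.24

d = −(3/4) ln(1 − 4p/3) = −0.75 ln(1 − 0.272133) = −0.75 ln(0.727867)
  = −0.75 × (-0.317637) = 0.238228 substitutions/site.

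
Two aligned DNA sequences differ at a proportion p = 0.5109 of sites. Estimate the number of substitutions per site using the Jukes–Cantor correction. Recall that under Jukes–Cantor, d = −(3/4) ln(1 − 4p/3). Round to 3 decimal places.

0.857

d = −(3/4) ln(1 − 4p/3) = −0.75 ln(1 − 0.6812) = −0.75 ln(0.3188)
  = −0.75 × (-1.143191) = 0.857393 substitutions/site.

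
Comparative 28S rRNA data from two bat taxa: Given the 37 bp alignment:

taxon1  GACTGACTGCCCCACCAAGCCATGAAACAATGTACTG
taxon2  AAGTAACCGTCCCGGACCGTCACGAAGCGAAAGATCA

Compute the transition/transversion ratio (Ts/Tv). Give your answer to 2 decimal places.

1.86

Transitions are A↔G and C↔T; transversions are all other mismatches.
Transitions: 13. Transversions: 7.
R = 13/7 = 1.857142… ≈ 1.86 (to 2 d.p.).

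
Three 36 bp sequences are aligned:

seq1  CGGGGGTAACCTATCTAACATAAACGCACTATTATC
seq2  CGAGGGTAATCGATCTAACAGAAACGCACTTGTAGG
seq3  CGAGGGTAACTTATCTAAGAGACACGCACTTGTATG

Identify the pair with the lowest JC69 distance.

seq1–seq2: 8/36 differ, p = 0.222, d = 0.264.
seq1–seq3: 8/36 differ, p = 0.222, d = 0.264.
seq2–seq3: 6/36 differ, p = 0.167, d = 0.188.
The smallest distance is between seq2 and seq3.

seq2 and seq3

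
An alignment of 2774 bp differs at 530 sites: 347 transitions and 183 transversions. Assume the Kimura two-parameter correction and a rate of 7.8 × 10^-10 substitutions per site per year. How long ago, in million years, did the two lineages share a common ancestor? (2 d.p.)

P = 347/2774 ≈ 0.12509 and Q = 183/2774 ≈ 0.06597.
Under the Kimura two-parameter model, d = −½ ln(1 − 2P − Q) − ¼ ln(1 − 2Q).
1 − 2P − Q = 0.68385, giving −½ ln(0.68385) = 0.190008.
1 − 2Q = 0.86806, giving −¼ ln(0.86806) = 0.035374.
d = 0.190008 + 0.035374 = 0.225382.
Under a molecular clock d = 2μt, so t = d/(2μ) = 0.225382 / (2 × 7.8 × 10^-10) = 144.48 million years.

144.48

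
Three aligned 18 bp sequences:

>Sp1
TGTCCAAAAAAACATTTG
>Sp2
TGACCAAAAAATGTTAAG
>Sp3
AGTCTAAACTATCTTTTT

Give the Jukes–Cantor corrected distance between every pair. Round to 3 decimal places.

d(Sp1,Sp2) = 0.441, d(Sp1,Sp3) = 0.548, d(Sp2,Sp3) = 0.824

Sp1–Sp2: 6/18 sites differ → p ≈ 0.333333, d = −0.75 ln(1 − 0.444444) = 0.440839 ≈ 0.441.
Sp1–Sp3: 7/18 sites differ → p ≈ 0.388889, d = −0.75 ln(1 − 0.518519) = 0.548166 ≈ 0.548.
Sp2–Sp3: 9/18 sites differ → p = 0.5, d = −0.75 ln(1 − 0.666667) = 0.823960 ≈ 0.824.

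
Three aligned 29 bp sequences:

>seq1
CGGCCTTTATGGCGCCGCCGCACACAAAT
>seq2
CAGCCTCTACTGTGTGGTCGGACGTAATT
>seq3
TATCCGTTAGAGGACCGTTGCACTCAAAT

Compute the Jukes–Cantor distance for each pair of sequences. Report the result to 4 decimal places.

seq1–seq2: 12/29 sites differ → p ≈ 0.413793, d = −0.75 ln(1 − 0.551724) = 0.601760 ≈ 0.6018.
seq1–seq3: 11/29 sites differ → p ≈ 0.37931, d = −0.75 ln(1 − 0.505747) = 0.528531 ≈ 0.5285.
seq2–seq3: 15/29 sites differ → p ≈ 0.517241, d = −0.75 ln(1 − 0.689655) = 0.877553 ≈ 0.8776.

d(seq1,seq2) = 0.6018, d(seq1,seq3) = 0.5285, d(seq2,seq3) = 0.8776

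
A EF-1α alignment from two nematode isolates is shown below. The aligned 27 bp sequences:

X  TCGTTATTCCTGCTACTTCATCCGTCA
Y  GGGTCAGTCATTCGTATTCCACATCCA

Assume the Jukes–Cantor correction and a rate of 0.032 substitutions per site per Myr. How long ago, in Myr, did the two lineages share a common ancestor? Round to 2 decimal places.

The sequences differ at 14 of 27 sites, so p = 14/27 ≈ 0.518519.
d = −(3/4) ln(1 − 4p/3) = −0.75 ln(1 − 0.691359) = −0.75 ln(0.308641)
  = −0.75 × (-1.175576) = 0.881682 substitutions/site.
Under a molecular clock d = 2μt, so t = d/(2μ) = 0.881682 / (2 × 0.032) = 13.78 Myr.

13.78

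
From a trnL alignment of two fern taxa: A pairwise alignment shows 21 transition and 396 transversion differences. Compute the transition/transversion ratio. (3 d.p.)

R = 21/396 = 0.053030… ≈ 0.053 (to 3 d.p.).

0.053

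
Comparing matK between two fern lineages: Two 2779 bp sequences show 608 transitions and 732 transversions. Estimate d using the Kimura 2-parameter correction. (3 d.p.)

P = 608/2779 ≈ 0.218784 and Q = 732/2779 ≈ 0.263404.
Under the Kimura two-parameter model, d = −½ ln(1 − 2P − Q) − ¼ ln(1 − 2Q).
1 − 2P − Q = 0.299028, giving −½ ln(0.299028) = 0.603609.
1 − 2Q = 0.473192, giving −¼ ln(0.473192) = 0.187064.
d = 0.603609 + 0.187064 = 0.790673.

0.791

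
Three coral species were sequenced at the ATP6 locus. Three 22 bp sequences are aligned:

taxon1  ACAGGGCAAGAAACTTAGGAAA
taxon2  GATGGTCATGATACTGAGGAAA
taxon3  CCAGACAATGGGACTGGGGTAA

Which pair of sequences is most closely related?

taxon1 and taxon2

taxon1–taxon2: 7/22 differ, p = 0.318, d = 0.414.
taxon1–taxon3: 10/22 differ, p = 0.455, d = 0.699.
taxon2–taxon3: 10/22 differ, p = 0.455, d = 0.699.
The smallest distance is between taxon1 and taxon2.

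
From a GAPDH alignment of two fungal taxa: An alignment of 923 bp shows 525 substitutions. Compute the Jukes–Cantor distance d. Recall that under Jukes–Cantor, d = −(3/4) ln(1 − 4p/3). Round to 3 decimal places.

1.065

p = 525/923 ≈ 0.568797.
d = −(3/4) ln(1 − 4p/3) = −0.75 ln(1 − 0.758396) = −0.75 ln(0.241604)
  = −0.75 × (-1.420455) = 1.065341 substitutions/site.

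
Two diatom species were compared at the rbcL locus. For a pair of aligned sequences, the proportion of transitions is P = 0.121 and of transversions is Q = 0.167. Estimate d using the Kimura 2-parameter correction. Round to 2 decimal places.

0.36

Under the Kimura two-parameter model, d = −½ ln(1 − 2P − Q) − ¼ ln(1 − 2Q).
1 − 2P − Q = 0.591, giving −½ ln(0.591) = 0.262970.
1 − 2Q = 0.666, giving −¼ ln(0.666) = 0.101616.
d = 0.262970 + 0.101616 = 0.364586.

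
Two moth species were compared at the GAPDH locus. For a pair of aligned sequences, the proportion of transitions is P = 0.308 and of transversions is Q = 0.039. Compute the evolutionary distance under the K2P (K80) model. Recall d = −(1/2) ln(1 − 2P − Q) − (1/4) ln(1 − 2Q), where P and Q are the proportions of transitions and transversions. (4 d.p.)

0.5524

Under the Kimura two-parameter model, d = −½ ln(1 − 2P − Q) − ¼ ln(1 − 2Q).
1 − 2P − Q = 0.345, giving −½ ln(0.345) = 0.532105.
1 − 2Q = 0.922, giving −¼ ln(0.922) = 0.020303.
d = 0.532105 + 0.020303 = 0.552408.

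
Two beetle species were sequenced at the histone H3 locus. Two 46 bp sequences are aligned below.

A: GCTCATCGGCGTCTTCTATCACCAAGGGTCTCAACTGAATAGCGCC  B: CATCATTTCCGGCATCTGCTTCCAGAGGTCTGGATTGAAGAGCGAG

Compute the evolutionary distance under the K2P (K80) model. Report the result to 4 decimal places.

0.6047

Of 46 sites, 8 differences are transitions and 11 are transversions, so P = 8/46 ≈ 0.173913 and Q = 11/46 ≈ 0.23913.
Under the Kimura two-parameter model, d = −½ ln(1 − 2P − Q) − ¼ ln(1 − 2Q).
1 − 2P − Q = 0.413044, giving −½ ln(0.413044) = 0.442101.
1 − 2Q = 0.52174, giving −¼ ln(0.52174) = 0.162646.
d = 0.442101 + 0.162646 = 0.604747.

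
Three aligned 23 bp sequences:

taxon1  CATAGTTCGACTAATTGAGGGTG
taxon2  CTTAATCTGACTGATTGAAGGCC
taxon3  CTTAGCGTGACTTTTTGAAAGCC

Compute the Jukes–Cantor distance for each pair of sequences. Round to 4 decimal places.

d(taxon1,taxon2) = 0.4674, d(taxon1,taxon3) = 0.6501, d(taxon2,taxon3) = 0.3206

taxon1–taxon2: 8/23 sites differ → p ≈ 0.347826, d = −0.75 ln(1 − 0.463768) = 0.467391 ≈ 0.4674.
taxon1–taxon3: 10/23 sites differ → p ≈ 0.434783, d = −0.75 ln(1 − 0.579711) = 0.650110 ≈ 0.6501.
taxon2–taxon3: 6/23 sites differ → p ≈ 0.26087, d = −0.75 ln(1 − 0.347827) = 0.320584 ≈ 0.3206.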